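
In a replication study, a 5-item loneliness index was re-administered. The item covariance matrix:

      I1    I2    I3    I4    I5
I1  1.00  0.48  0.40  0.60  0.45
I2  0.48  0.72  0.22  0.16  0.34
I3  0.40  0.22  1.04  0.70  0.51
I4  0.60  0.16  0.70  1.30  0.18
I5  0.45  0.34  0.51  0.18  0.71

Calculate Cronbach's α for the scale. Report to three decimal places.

ΣVar(i) = 1.00 + 0.72 + 1.04 + 1.30 + 0.71 = 4.77
Σ_{i<j} σ_ij = 4.04
σ²_total = 4.77 + 2 × 4.04 = 12.85
α = (k/(k−1))·(1 − ΣVar(i)/σ²_total) = (5/4)·(1 − 4.77/12.85) = 0.786

α = 0.786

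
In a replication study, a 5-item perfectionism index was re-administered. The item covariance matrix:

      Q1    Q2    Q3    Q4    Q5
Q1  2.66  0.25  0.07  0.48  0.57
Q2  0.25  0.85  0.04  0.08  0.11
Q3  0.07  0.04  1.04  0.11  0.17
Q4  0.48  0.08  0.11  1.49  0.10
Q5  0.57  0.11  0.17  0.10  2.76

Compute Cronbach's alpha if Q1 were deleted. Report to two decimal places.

Cronbach's alpha = 0.22

Remaining items: Q2, Q3, Q4, Q5 (k = 4).
ΣVar(i) = 0.85 + 1.04 + 1.49 + 2.76 = 6.14
σ²_total = 6.14 + 2 × 0.61 = 7.36
α (item deleted) = (4/3)·(1 − 6.14/7.36) = 0.22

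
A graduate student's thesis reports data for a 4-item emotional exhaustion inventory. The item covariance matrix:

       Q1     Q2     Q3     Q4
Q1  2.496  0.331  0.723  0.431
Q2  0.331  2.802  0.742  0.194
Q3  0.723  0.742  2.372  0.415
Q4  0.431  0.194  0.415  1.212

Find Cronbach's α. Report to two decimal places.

α = 0.52

Σσᵢ² = 2.496 + 2.802 + 2.372 + 1.212 = 8.882
Sum of the distinct covariances = 2.836
σ²_total = 8.882 + 2 × 2.836 = 14.554
α = (k/(k−1))·(1 − Σσᵢ²/σ²_total) = (4/3)·(1 − 8.882/14.554) = 0.52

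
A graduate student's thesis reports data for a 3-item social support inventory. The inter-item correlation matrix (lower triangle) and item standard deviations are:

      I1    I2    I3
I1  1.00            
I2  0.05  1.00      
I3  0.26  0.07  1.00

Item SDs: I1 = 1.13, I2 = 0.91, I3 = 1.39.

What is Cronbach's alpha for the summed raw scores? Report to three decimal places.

Cronbach's alpha = 0.320

Σσ²ᵢ = 1.13² + 0.91² + 1.39² = 4.0371
Covariances σ_ij = r_ij · s_i · s_j:
  σ(I1,I2) = 0.05 × 1.13 × 0.91 = 0.0514
  σ(I1,I3) = 0.26 × 1.13 × 1.39 = 0.4084
  σ(I2,I3) = 0.07 × 0.91 × 1.39 = 0.0885
σ²_T = Σσ²ᵢ + 2·Σσ_ij = 4.0371 + 2 × 0.5483 = 5.1337
α = (3/2)·(1 − 4.0371/5.1337) = 0.320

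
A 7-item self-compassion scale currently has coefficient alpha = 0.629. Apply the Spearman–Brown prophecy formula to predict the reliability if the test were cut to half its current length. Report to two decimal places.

Length factor m = 1/2
α' = m·α / (1 − (1−m)·α)
   = 1/2 × 0.629 / (1 − (1 − 1/2) × 0.629)
   = 0.3145 / 0.6855 = 0.46

predicted reliability = 0.46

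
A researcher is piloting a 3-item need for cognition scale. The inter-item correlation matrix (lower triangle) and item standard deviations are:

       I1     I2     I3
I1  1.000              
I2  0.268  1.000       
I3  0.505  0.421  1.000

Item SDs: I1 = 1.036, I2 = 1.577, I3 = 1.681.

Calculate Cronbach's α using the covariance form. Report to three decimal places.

Σσ²ᵢ = 1.036² + 1.577² + 1.681² = 6.3860
Covariances σ_ij = r_ij · s_i · s_j:
  σ(I1,I2) = 0.268 × 1.036 × 1.577 = 0.4379
  σ(I1,I3) = 0.505 × 1.036 × 1.681 = 0.8795
  σ(I2,I3) = 0.421 × 1.577 × 1.681 = 1.1160
σ²_T = Σσ²ᵢ + 2·Σσ_ij = 6.3860 + 2 × 2.4334 = 11.2528
α = (3/2)·(1 − 6.3860/11.2528) = 0.649

α = 0.649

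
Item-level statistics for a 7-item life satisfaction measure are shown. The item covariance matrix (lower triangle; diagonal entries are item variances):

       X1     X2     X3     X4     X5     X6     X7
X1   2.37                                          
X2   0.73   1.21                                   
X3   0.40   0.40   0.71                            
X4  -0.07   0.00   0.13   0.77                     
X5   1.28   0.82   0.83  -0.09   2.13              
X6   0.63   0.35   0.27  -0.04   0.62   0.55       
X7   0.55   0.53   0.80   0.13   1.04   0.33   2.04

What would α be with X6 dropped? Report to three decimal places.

α = 0.742

Remaining items: X1, X2, X3, X4, X5, X7 (k = 6).
Σσ²ᵢ = 2.37 + 1.21 + 0.71 + 0.77 + 2.13 + 2.04 = 9.23
σ²_T = 9.23 + 2 × 7.48 = 24.19
α (item deleted) = (6/5)·(1 − 9.23/24.19) = 0.742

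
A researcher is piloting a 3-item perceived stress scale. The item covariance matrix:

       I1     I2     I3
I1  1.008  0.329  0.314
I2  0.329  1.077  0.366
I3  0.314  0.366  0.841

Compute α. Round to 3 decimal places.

Σσᵢ² = 1.008 + 1.077 + 0.841 = 2.926
Sum of off-diagonal covariances = 1.009
σ²_total = 2.926 + 2 × 1.009 = 4.944
α = (k/(k−1))·(1 − Σσᵢ²/σ²_total) = (3/2)·(1 − 2.926/4.944) = 0.612

α = 0.612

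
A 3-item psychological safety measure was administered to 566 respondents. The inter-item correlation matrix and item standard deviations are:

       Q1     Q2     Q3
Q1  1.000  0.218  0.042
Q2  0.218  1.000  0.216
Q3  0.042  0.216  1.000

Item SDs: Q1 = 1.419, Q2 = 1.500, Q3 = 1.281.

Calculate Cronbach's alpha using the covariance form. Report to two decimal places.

α = 0.37

Σσ²ᵢ = 1.419² + 1.500² + 1.281² = 5.9045
Covariances σ_ij = r_ij · s_i · s_j:
  σ(Q1,Q2) = 0.218 × 1.419 × 1.500 = 0.4640
  σ(Q1,Q3) = 0.042 × 1.419 × 1.281 = 0.0763
  σ(Q2,Q3) = 0.216 × 1.500 × 1.281 = 0.4150
σ²_T = Σσ²ᵢ + 2·Σσ_ij = 5.9045 + 2 × 0.9553 = 7.8151
α = (3/2)·(1 − 5.9045/7.8151) = 0.37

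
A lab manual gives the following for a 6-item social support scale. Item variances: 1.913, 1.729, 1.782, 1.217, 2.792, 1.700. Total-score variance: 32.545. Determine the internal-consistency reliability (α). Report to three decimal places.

α = 0.790

Σσ²ᵢ = 1.913 + 1.729 + 1.782 + 1.217 + 2.792 + 1.700 = 11.133
α = (k/(k−1))·(1 − Σσ²ᵢ/Var(T)) = (6/5)·(1 − 11.133/32.545) = 0.790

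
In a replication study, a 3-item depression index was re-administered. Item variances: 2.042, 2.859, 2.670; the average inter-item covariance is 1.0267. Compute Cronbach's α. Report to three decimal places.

α = 0.673

ΣVar(i) = 2.042 + 2.859 + 2.670 = 7.571
Sum of the 3 distinct covariances = 3 × 1.0267 = 3.0801
Var(T) = ΣVar(i) + 2·Σcov = 7.571 + 2 × 3.0801 = 13.7312
α = (3/2)·(1 − 7.571/13.7312) = 0.673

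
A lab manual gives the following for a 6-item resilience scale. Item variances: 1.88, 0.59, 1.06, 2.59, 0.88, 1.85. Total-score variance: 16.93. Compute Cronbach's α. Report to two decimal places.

Σσᵢ² = 1.88 + 0.59 + 1.06 + 2.59 + 0.88 + 1.85 = 8.85
α = (k/(k−1))·(1 − Σσᵢ²/σ²_T) = (6/5)·(1 − 8.85/16.93) = 0.57

α = 0.57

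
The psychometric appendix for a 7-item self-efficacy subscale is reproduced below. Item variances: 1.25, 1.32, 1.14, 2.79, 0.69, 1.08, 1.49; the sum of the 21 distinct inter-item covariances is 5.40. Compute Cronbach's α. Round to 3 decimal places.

Σσᵢ² = 1.25 + 1.32 + 1.14 + 2.79 + 0.69 + 1.08 + 1.49 = 9.76
Sum of distinct covariances = 5.40
σ²_total = Σσᵢ² + 2·Σcov = 9.76 + 2 × 5.40 = 20.56
α = (7/6)·(1 − 9.76/20.56) = 0.613

α = 0.613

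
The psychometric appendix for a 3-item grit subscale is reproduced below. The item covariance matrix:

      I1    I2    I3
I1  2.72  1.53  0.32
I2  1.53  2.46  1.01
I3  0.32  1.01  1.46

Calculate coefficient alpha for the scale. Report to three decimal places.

α = 0.694

Σσᵢ² = 2.72 + 2.46 + 1.46 = 6.64
Sum of off-diagonal covariances = 2.86
total variance = 6.64 + 2 × 2.86 = 12.36
α = (k/(k−1))·(1 − Σσᵢ²/total variance) = (3/2)·(1 − 6.64/12.36) = 0.694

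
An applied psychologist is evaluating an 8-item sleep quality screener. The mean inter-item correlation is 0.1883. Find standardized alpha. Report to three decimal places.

α = 0.650

Standardized α = k·r̄ / (1 + (k−1)·r̄) = 8 × 0.1883 / (1 + 7 × 0.1883)
  = 1.5064 / 2.3181 = 0.650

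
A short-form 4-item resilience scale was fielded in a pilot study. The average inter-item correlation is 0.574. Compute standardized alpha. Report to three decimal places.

α = 0.843

Standardized α = k·r̄ / (1 + (k−1)·r̄) = 4 × 0.574 / (1 + 3 × 0.574)
  = 2.2960 / 2.7220 = 0.843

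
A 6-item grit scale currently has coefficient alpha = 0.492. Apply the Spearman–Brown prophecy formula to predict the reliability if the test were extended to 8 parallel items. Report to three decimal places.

predicted reliability = 0.564

Length factor m = 8/6 = 1.3333
α' = m·α / (1 + (m−1)·α)
   = 8/6 × 0.492 / (1 + (8/6 − 1) × 0.492)
   = 0.6560 / 1.1640 = 0.564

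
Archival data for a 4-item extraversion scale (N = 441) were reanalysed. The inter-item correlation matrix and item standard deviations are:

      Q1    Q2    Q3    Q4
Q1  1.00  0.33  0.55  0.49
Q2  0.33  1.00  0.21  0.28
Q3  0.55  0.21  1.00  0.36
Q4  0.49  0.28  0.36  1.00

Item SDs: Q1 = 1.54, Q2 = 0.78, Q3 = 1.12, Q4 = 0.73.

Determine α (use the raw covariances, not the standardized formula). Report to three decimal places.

Σσ²ᵢ = 1.54² + 0.78² + 1.12² + 0.73² = 4.7673
Covariances σ_ij = r_ij · s_i · s_j:
  σ(Q1,Q2) = 0.33 × 1.54 × 0.78 = 0.3964
  σ(Q1,Q3) = 0.55 × 1.54 × 1.12 = 0.9486
  σ(Q1,Q4) = 0.49 × 1.54 × 0.73 = 0.5509
  σ(Q2,Q3) = 0.21 × 0.78 × 1.12 = 0.1835
  σ(Q2,Q4) = 0.28 × 0.78 × 0.73 = 0.1594
  σ(Q3,Q4) = 0.36 × 1.12 × 0.73 = 0.2943
σ²_T = Σσ²ᵢ + 2·Σσ_ij = 4.7673 + 2 × 2.5331 = 9.8335
α = (4/3)·(1 − 4.7673/9.8335) = 0.687

α = 0.687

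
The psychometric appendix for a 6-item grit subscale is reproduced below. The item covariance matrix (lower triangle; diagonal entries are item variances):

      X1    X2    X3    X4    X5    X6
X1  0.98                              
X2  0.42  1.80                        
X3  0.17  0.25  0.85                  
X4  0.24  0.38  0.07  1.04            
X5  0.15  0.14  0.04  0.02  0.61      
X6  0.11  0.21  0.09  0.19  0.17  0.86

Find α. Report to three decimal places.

Σσ²ᵢ = 0.98 + 1.80 + 0.85 + 1.04 + 0.61 + 0.86 = 6.14
Σ_{i<j} σ_ij = 2.65
Var(T) = 6.14 + 2 × 2.65 = 11.44
α = (k/(k−1))·(1 − Σσ²ᵢ/Var(T)) = (6/5)·(1 − 6.14/11.44) = 0.556

α = 0.556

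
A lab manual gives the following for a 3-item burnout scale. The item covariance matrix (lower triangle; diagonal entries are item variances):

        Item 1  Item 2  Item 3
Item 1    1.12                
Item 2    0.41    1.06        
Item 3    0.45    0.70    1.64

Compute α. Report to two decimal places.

Σσ²ᵢ = 1.12 + 1.06 + 1.64 = 3.82
Sum of off-diagonal covariances = 1.56
Var(T) = 3.82 + 2 × 1.56 = 6.94
α = (k/(k−1))·(1 − Σσ²ᵢ/Var(T)) = (3/2)·(1 − 3.82/6.94) = 0.67

α = 0.67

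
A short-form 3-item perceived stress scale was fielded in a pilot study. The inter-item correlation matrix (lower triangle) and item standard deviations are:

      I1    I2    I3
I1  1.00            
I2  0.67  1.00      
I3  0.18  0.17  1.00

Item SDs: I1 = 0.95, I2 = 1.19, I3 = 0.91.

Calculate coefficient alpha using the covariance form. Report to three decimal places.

Σσ²ᵢ = 0.95² + 1.19² + 0.91² = 3.1467
Covariances σ_ij = r_ij · s_i · s_j:
  σ(I1,I2) = 0.67 × 0.95 × 1.19 = 0.7574
  σ(I1,I3) = 0.18 × 0.95 × 0.91 = 0.1556
  σ(I2,I3) = 0.17 × 1.19 × 0.91 = 0.1841
σ²_T = Σσ²ᵢ + 2·Σσ_ij = 3.1467 + 2 × 1.0971 = 5.3409
α = (3/2)·(1 − 3.1467/5.3409) = 0.616

coefficient alpha = 0.616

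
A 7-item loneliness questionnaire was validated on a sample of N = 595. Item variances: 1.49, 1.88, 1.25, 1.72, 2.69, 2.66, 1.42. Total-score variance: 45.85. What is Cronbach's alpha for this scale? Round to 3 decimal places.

Σσ²ᵢ = 1.49 + 1.88 + 1.25 + 1.72 + 2.69 + 2.66 + 1.42 = 13.11
α = (k/(k−1))·(1 − Σσ²ᵢ/σ²_T) = (7/6)·(1 − 13.11/45.85) = 0.833

α = 0.833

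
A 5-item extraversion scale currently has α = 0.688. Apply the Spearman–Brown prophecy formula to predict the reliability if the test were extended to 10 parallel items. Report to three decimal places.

predicted reliability = 0.815

Length factor m = 10/5 = 2.0000
α' = m·α / (1 + (m−1)·α)
   = 10/5 × 0.688 / (1 + (10/5 − 1) × 0.688)
   = 1.3760 / 1.6880 = 0.815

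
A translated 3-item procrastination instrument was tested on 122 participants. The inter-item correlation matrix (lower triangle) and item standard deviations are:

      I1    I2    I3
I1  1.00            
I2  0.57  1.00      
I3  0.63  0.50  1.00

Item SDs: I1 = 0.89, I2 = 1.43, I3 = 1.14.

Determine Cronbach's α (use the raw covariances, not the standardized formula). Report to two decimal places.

α = 0.77

Σσ²ᵢ = 0.89² + 1.43² + 1.14² = 4.1366
Covariances σ_ij = r_ij · s_i · s_j:
  σ(I1,I2) = 0.57 × 0.89 × 1.43 = 0.7254
  σ(I1,I3) = 0.63 × 0.89 × 1.14 = 0.6392
  σ(I2,I3) = 0.50 × 1.43 × 1.14 = 0.8151
σ²_T = Σσ²ᵢ + 2·Σσ_ij = 4.1366 + 2 × 2.1797 = 8.4960
α = (3/2)·(1 − 4.1366/8.4960) = 0.77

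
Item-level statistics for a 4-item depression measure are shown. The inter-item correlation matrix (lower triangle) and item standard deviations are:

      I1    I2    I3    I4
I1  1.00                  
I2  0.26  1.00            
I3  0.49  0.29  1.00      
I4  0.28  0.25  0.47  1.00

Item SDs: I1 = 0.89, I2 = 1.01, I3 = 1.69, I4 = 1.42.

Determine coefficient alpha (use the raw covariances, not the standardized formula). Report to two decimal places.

Σσ²ᵢ = 0.89² + 1.01² + 1.69² + 1.42² = 6.6847
Covariances σ_ij = r_ij · s_i · s_j:
  σ(I1,I2) = 0.26 × 0.89 × 1.01 = 0.2337
  σ(I1,I3) = 0.49 × 0.89 × 1.69 = 0.7370
  σ(I1,I4) = 0.28 × 0.89 × 1.42 = 0.3539
  σ(I2,I3) = 0.29 × 1.01 × 1.69 = 0.4950
  σ(I2,I4) = 0.25 × 1.01 × 1.42 = 0.3585
  σ(I3,I4) = 0.47 × 1.69 × 1.42 = 1.1279
σ²_T = Σσ²ᵢ + 2·Σσ_ij = 6.6847 + 2 × 3.3060 = 13.2967
α = (4/3)·(1 − 6.6847/13.2967) = 0.66

coefficient alpha = 0.66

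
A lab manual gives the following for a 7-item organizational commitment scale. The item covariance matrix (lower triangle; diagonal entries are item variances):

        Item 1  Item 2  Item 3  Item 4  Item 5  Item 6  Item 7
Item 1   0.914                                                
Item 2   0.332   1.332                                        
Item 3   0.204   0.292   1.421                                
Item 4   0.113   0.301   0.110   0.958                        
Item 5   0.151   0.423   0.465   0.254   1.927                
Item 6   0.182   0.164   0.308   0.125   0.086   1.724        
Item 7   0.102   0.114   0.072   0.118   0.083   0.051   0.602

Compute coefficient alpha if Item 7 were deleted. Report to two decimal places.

α = 0.55

Remaining items: Item 1, Item 2, Item 3, Item 4, Item 5, Item 6 (k = 6).
ΣVar(i) = 0.914 + 1.332 + 1.421 + 0.958 + 1.927 + 1.724 = 8.276
total variance = 8.276 + 2 × 3.510 = 15.296
α (item deleted) = (6/5)·(1 − 8.276/15.296) = 0.55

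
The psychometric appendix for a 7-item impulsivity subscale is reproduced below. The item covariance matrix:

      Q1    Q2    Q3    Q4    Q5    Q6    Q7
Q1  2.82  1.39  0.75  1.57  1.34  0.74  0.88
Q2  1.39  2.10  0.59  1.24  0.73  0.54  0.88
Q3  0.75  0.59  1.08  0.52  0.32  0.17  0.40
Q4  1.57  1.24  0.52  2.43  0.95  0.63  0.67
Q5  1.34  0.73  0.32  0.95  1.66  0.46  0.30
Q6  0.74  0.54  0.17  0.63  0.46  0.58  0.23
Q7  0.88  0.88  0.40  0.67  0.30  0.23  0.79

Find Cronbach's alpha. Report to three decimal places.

sum of item variances = 2.82 + 2.10 + 1.08 + 2.43 + 1.66 + 0.58 + 0.79 = 11.46
Σ_{i<j} σ_ij = 15.30
Var(T) = 11.46 + 2 × 15.30 = 42.06
α = (k/(k−1))·(1 − sum of item variances/Var(T)) = (7/6)·(1 − 11.46/42.06) = 0.849

Cronbach's alpha = 0.849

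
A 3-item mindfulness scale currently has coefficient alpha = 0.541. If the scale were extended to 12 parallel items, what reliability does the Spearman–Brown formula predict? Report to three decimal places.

Length factor m = 12/3 = 4.0000
α' = m·α / (1 + (m−1)·α)
   = 12/3 × 0.541 / (1 + (12/3 − 1) × 0.541)
   = 2.1640 / 2.6230 = 0.825

predicted reliability = 0.825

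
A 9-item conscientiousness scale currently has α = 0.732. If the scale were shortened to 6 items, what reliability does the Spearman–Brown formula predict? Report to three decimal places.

predicted reliability = 0.646

Length factor m = 6/9 = 0.6667
α' = m·α / (1 − (1−m)·α)
   = 6/9 × 0.732 / (1 − (1 − 6/9) × 0.732)
   = 0.4880 / 0.7560 = 0.646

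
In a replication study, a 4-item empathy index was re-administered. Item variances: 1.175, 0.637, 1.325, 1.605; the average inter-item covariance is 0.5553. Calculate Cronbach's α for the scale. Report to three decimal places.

ΣVar(i) = 1.175 + 0.637 + 1.325 + 1.605 = 4.742
Sum of the 6 distinct covariances = 6 × 0.5553 = 3.3318
σ²_T = ΣVar(i) + 2·Σcov = 4.742 + 2 × 3.3318 = 11.4056
α = (4/3)·(1 − 4.742/11.4056) = 0.779

α = 0.779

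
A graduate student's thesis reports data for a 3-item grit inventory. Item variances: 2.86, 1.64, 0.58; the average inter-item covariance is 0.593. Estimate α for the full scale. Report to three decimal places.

α = 0.618

sum of item variances = 2.86 + 1.64 + 0.58 = 5.08
Sum of the 3 distinct covariances = 3 × 0.593 = 1.779
total variance = sum of item variances + 2·Σcov = 5.08 + 2 × 1.779 = 8.638
α = (3/2)·(1 − 5.08/8.638) = 0.618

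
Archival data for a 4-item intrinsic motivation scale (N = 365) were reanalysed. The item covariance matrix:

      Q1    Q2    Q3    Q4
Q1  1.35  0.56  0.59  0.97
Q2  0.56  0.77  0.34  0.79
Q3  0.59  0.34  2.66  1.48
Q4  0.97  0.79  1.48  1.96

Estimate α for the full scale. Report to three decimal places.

Σσᵢ² = 1.35 + 0.77 + 2.66 + 1.96 = 6.74
Sum of off-diagonal covariances = 4.73
σ²_T = 6.74 + 2 × 4.73 = 16.20
α = (k/(k−1))·(1 − Σσᵢ²/σ²_T) = (4/3)·(1 − 6.74/16.20) = 0.779

α = 0.779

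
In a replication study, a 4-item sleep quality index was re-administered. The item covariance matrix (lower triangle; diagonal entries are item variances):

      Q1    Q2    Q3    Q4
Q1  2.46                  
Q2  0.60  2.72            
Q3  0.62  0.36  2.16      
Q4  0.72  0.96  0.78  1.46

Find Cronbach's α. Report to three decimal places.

α = 0.638

ΣVar(i) = 2.46 + 2.72 + 2.16 + 1.46 = 8.80
Sum of off-diagonal covariances = 4.04
total variance = 8.80 + 2 × 4.04 = 16.88
α = (k/(k−1))·(1 − ΣVar(i)/total variance) = (4/3)·(1 − 8.80/16.88) = 0.638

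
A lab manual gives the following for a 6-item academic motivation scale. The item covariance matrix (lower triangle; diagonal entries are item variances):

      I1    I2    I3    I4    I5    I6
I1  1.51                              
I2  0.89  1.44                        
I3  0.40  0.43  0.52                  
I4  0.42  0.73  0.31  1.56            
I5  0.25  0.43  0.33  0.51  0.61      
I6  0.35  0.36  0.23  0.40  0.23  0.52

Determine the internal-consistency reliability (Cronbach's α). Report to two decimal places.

ΣVar(i) = 1.51 + 1.44 + 0.52 + 1.56 + 0.61 + 0.52 = 6.16
Sum of the distinct covariances = 6.27
Var(T) = 6.16 + 2 × 6.27 = 18.70
α = (k/(k−1))·(1 − ΣVar(i)/Var(T)) = (6/5)·(1 − 6.16/18.70) = 0.80

Cronbach's α = 0.80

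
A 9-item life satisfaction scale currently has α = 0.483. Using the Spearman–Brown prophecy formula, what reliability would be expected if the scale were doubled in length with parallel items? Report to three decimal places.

predicted reliability = 0.651

Length factor m = 2
α' = m·α / (1 + (m−1)·α)
   = 2 × 0.483 / (1 + (2 − 1) × 0.483)
   = 0.9660 / 1.4830 = 0.651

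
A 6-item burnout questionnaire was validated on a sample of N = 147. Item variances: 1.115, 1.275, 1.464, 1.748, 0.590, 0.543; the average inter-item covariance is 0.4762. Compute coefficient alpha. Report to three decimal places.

ΣVar(i) = 1.115 + 1.275 + 1.464 + 1.748 + 0.590 + 0.543 = 6.735
Sum of the 15 distinct covariances = 15 × 0.4762 = 7.1430
σ²_T = ΣVar(i) + 2·Σcov = 6.735 + 2 × 7.1430 = 21.0210
α = (6/5)·(1 − 6.735/21.0210) = 0.816

coefficient alpha = 0.816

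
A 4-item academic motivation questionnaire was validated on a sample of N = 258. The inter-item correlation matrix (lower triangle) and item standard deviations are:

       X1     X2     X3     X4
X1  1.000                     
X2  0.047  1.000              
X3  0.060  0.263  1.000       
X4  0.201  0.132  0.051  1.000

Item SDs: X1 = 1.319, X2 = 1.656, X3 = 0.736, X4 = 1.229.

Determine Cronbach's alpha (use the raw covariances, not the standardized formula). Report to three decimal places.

Cronbach's alpha = 0.341

Σσ²ᵢ = 1.319² + 1.656² + 0.736² + 1.229² = 6.5342
Covariances σ_ij = r_ij · s_i · s_j:
  σ(X1,X2) = 0.047 × 1.319 × 1.656 = 0.1027
  σ(X1,X3) = 0.060 × 1.319 × 0.736 = 0.0582
  σ(X1,X4) = 0.201 × 1.319 × 1.229 = 0.3258
  σ(X2,X3) = 0.263 × 1.656 × 0.736 = 0.3205
  σ(X2,X4) = 0.132 × 1.656 × 1.229 = 0.2686
  σ(X3,X4) = 0.051 × 0.736 × 1.229 = 0.0461
σ²_T = Σσ²ᵢ + 2·Σσ_ij = 6.5342 + 2 × 1.1219 = 8.7780
α = (4/3)·(1 − 6.5342/8.7780) = 0.341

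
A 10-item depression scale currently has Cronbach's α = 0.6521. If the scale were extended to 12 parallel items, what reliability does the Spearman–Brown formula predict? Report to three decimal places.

predicted reliability = 0.692

Length factor m = 12/10 = 1.2000
α' = m·α / (1 + (m−1)·α)
   = 12/10 × 0.6521 / (1 + (12/10 − 1) × 0.6521)
   = 0.7825 / 1.1304 = 0.692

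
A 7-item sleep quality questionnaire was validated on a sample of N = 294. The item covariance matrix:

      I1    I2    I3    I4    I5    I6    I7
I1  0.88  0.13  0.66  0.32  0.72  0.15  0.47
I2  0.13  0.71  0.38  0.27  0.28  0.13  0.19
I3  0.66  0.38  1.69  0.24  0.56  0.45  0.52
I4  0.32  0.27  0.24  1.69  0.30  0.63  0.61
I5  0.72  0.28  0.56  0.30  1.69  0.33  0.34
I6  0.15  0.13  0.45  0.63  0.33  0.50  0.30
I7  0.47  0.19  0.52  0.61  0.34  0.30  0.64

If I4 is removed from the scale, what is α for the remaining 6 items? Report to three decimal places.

α = 0.777

Remaining items: I1, I2, I3, I5, I6, I7 (k = 6).
Σσ²ᵢ = 0.88 + 0.71 + 1.69 + 1.69 + 0.50 + 0.64 = 6.11
σ²_total = 6.11 + 2 × 5.61 = 17.33
α (item deleted) = (6/5)·(1 − 6.11/17.33) = 0.777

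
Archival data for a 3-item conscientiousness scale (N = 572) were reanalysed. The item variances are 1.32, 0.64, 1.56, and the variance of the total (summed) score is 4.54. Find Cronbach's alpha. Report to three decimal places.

Cronbach's alpha = 0.337

Σσ²ᵢ = 1.32 + 0.64 + 1.56 = 3.52
α = (k/(k−1))·(1 − Σσ²ᵢ/σ²_total) = (3/2)·(1 − 3.52/4.54) = 0.337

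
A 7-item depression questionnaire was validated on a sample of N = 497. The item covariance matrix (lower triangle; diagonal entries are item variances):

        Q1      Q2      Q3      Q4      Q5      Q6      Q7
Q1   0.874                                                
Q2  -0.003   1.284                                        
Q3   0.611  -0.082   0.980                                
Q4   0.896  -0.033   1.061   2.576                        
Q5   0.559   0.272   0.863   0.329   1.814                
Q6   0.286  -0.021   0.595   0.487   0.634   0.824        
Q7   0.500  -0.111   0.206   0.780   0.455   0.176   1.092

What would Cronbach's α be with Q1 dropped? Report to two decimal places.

Cronbach's α = 0.68

Remaining items: Q2, Q3, Q4, Q5, Q6, Q7 (k = 6).
ΣVar(i) = 1.284 + 0.980 + 2.576 + 1.814 + 0.824 + 1.092 = 8.570
Var(T) = 8.570 + 2 × 5.611 = 19.792
α (item deleted) = (6/5)·(1 − 8.570/19.792) = 0.68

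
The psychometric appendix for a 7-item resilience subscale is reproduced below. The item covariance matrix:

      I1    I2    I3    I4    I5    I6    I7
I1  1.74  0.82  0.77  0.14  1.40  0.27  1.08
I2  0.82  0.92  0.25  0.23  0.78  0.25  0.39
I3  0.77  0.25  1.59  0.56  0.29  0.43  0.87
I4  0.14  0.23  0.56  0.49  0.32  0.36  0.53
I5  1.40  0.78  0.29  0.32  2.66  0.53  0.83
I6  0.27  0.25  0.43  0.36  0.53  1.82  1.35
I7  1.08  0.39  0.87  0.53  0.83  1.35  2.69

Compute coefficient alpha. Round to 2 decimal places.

coefficient alpha = 0.79

ΣVar(i) = 1.74 + 0.92 + 1.59 + 0.49 + 2.66 + 1.82 + 2.69 = 11.91
Sum of off-diagonal covariances = 12.45
σ²_T = 11.91 + 2 × 12.45 = 36.81
α = (k/(k−1))·(1 − ΣVar(i)/σ²_T) = (7/6)·(1 − 11.91/36.81) = 0.79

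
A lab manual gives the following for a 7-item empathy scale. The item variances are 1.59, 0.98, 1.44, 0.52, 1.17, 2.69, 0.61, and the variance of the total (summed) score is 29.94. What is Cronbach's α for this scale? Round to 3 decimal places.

Cronbach's α = 0.816

sum of item variances = 1.59 + 0.98 + 1.44 + 0.52 + 1.17 + 2.69 + 0.61 = 9.00
α = (k/(k−1))·(1 − sum of item variances/σ²_total) = (7/6)·(1 − 9.00/29.94) = 0.816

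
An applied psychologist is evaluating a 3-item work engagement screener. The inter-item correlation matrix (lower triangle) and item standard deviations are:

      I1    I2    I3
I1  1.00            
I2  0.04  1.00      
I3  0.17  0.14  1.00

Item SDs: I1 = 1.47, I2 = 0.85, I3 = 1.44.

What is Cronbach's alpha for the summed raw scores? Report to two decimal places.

Cronbach's alpha = 0.28

Σσ²ᵢ = 1.47² + 0.85² + 1.44² = 4.9570
Covariances σ_ij = r_ij · s_i · s_j:
  σ(I1,I2) = 0.04 × 1.47 × 0.85 = 0.0500
  σ(I1,I3) = 0.17 × 1.47 × 1.44 = 0.3599
  σ(I2,I3) = 0.14 × 0.85 × 1.44 = 0.1714
σ²_T = Σσ²ᵢ + 2·Σσ_ij = 4.9570 + 2 × 0.5813 = 6.1196
α = (3/2)·(1 − 4.9570/6.1196) = 0.28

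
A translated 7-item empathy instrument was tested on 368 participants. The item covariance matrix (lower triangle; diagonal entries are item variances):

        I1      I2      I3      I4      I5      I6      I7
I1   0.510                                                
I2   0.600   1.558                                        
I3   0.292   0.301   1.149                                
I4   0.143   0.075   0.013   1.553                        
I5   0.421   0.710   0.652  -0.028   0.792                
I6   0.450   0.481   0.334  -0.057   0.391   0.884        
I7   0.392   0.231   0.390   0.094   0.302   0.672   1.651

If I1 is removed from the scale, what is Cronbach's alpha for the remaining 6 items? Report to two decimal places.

Remaining items: I2, I3, I4, I5, I6, I7 (k = 6).
sum of item variances = 1.558 + 1.149 + 1.553 + 0.792 + 0.884 + 1.651 = 7.587
Var(T) = 7.587 + 2 × 4.561 = 16.709
α (item deleted) = (6/5)·(1 − 7.587/16.709) = 0.66

α = 0.66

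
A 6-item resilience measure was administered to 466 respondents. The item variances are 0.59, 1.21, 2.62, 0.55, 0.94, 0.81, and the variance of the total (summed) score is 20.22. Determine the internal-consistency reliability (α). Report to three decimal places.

α = 0.801

Σσ²ᵢ = 0.59 + 1.21 + 2.62 + 0.55 + 0.94 + 0.81 = 6.72
α = (k/(k−1))·(1 − Σσ²ᵢ/σ²_T) = (6/5)·(1 − 6.72/20.22) = 0.801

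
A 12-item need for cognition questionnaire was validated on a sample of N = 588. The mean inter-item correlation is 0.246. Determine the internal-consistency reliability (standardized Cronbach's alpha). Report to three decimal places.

standardized Cronbach's alpha = 0.797

Standardized α = k·r̄ / (1 + (k−1)·r̄) = 12 × 0.246 / (1 + 11 × 0.246)
  = 2.9520 / 3.7060 = 0.797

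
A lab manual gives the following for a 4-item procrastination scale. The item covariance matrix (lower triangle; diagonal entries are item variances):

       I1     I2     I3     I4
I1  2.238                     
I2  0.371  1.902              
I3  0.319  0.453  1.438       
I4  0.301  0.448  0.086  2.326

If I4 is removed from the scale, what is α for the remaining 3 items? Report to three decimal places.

Remaining items: I1, I2, I3 (k = 3).
ΣVar(i) = 2.238 + 1.902 + 1.438 = 5.578
Var(T) = 5.578 + 2 × 1.143 = 7.864
α (item deleted) = (3/2)·(1 − 5.578/7.864) = 0.436

α = 0.436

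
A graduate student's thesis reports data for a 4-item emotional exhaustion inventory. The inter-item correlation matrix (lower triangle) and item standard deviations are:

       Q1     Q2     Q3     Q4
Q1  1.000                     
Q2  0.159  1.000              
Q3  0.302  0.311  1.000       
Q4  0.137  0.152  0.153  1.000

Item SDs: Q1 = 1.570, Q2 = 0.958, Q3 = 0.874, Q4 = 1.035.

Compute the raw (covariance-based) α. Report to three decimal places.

Σσ²ᵢ = 1.570² + 0.958² + 0.874² + 1.035² = 5.2178
Covariances σ_ij = r_ij · s_i · s_j:
  σ(Q1,Q2) = 0.159 × 1.570 × 0.958 = 0.2391
  σ(Q1,Q3) = 0.302 × 1.570 × 0.874 = 0.4144
  σ(Q1,Q4) = 0.137 × 1.570 × 1.035 = 0.2226
  σ(Q2,Q3) = 0.311 × 0.958 × 0.874 = 0.2604
  σ(Q2,Q4) = 0.152 × 0.958 × 1.035 = 0.1507
  σ(Q3,Q4) = 0.153 × 0.874 × 1.035 = 0.1384
σ²_T = Σσ²ᵢ + 2·Σσ_ij = 5.2178 + 2 × 1.4256 = 8.0690
α = (4/3)·(1 − 5.2178/8.0690) = 0.471

α = 0.471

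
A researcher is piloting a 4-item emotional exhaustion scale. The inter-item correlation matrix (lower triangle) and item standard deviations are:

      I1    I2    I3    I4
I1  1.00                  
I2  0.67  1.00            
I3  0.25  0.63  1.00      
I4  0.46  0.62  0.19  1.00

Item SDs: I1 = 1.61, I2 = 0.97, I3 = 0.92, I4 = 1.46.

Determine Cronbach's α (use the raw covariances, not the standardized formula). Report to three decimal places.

Σσ²ᵢ = 1.61² + 0.97² + 0.92² + 1.46² = 6.5110
Covariances σ_ij = r_ij · s_i · s_j:
  σ(I1,I2) = 0.67 × 1.61 × 0.97 = 1.0463
  σ(I1,I3) = 0.25 × 1.61 × 0.92 = 0.3703
  σ(I1,I4) = 0.46 × 1.61 × 1.46 = 1.0813
  σ(I2,I3) = 0.63 × 0.97 × 0.92 = 0.5622
  σ(I2,I4) = 0.62 × 0.97 × 1.46 = 0.8780
  σ(I3,I4) = 0.19 × 0.92 × 1.46 = 0.2552
σ²_T = Σσ²ᵢ + 2·Σσ_ij = 6.5110 + 2 × 4.1933 = 14.8976
α = (4/3)·(1 − 6.5110/14.8976) = 0.751

Cronbach's α = 0.751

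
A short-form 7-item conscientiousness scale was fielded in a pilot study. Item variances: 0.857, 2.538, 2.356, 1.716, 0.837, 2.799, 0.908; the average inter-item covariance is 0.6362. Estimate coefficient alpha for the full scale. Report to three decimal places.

α = 0.805

sum of item variances = 0.857 + 2.538 + 2.356 + 1.716 + 0.837 + 2.799 + 0.908 = 12.011
Sum of the 21 distinct covariances = 21 × 0.6362 = 13.3602
Var(T) = sum of item variances + 2·Σcov = 12.011 + 2 × 13.3602 = 38.7314
α = (7/6)·(1 − 12.011/38.7314) = 0.805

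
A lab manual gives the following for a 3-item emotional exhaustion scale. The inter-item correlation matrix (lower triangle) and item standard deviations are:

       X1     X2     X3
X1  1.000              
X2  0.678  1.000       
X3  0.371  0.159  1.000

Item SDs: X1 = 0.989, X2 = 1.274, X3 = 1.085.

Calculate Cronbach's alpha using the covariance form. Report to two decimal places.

Σσ²ᵢ = 0.989² + 1.274² + 1.085² = 3.7784
Covariances σ_ij = r_ij · s_i · s_j:
  σ(X1,X2) = 0.678 × 0.989 × 1.274 = 0.8543
  σ(X1,X3) = 0.371 × 0.989 × 1.085 = 0.3981
  σ(X2,X3) = 0.159 × 1.274 × 1.085 = 0.2198
σ²_T = Σσ²ᵢ + 2·Σσ_ij = 3.7784 + 2 × 1.4722 = 6.7228
α = (3/2)·(1 − 3.7784/6.7228) = 0.66

α = 0.66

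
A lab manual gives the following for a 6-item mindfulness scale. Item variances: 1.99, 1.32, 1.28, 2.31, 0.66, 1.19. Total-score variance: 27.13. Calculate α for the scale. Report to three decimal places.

α = 0.813

Σσ²ᵢ = 1.99 + 1.32 + 1.28 + 2.31 + 0.66 + 1.19 = 8.75
α = (k/(k−1))·(1 − Σσ²ᵢ/σ²_T) = (6/5)·(1 − 8.75/27.13) = 0.813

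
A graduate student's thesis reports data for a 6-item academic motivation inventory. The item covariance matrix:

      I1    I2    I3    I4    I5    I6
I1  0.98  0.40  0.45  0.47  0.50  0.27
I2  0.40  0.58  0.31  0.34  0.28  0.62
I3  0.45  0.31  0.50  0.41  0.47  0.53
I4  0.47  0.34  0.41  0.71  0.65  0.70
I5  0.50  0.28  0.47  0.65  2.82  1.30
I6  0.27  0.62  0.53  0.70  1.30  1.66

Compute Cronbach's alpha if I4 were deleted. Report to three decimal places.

α = 0.763

Remaining items: I1, I2, I3, I5, I6 (k = 5).
Σσᵢ² = 0.98 + 0.58 + 0.50 + 2.82 + 1.66 = 6.54
σ²_T = 6.54 + 2 × 5.13 = 16.80
α (item deleted) = (5/4)·(1 − 6.54/16.80) = 0.763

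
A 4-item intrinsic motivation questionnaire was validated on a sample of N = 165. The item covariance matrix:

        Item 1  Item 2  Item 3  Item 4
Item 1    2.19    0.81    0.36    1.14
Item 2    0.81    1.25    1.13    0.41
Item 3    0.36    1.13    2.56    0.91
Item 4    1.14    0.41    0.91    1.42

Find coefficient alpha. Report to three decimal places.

coefficient alpha = 0.749

Σσᵢ² = 2.19 + 1.25 + 2.56 + 1.42 = 7.42
Σ_{i<j} σ_ij = 4.76
Var(T) = 7.42 + 2 × 4.76 = 16.94
α = (k/(k−1))·(1 − Σσᵢ²/Var(T)) = (4/3)·(1 − 7.42/16.94) = 0.749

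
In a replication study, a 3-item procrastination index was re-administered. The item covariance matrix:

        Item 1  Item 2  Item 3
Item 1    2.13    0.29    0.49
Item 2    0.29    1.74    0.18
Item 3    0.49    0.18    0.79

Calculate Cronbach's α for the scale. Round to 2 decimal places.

sum of item variances = 2.13 + 1.74 + 0.79 = 4.66
Sum of the distinct covariances = 0.96
total variance = 4.66 + 2 × 0.96 = 6.58
α = (k/(k−1))·(1 − sum of item variances/total variance) = (3/2)·(1 − 4.66/6.58) = 0.44

α = 0.44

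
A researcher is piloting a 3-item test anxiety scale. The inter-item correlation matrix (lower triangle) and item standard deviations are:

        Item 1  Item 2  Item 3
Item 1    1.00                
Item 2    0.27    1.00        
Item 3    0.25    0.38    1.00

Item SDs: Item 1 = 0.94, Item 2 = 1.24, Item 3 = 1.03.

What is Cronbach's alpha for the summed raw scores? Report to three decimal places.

Σσ²ᵢ = 0.94² + 1.24² + 1.03² = 3.4821
Covariances σ_ij = r_ij · s_i · s_j:
  σ(Item 1,Item 2) = 0.27 × 0.94 × 1.24 = 0.3147
  σ(Item 1,Item 3) = 0.25 × 0.94 × 1.03 = 0.2420
  σ(Item 2,Item 3) = 0.38 × 1.24 × 1.03 = 0.4853
σ²_T = Σσ²ᵢ + 2·Σσ_ij = 3.4821 + 2 × 1.0420 = 5.5661
α = (3/2)·(1 − 3.4821/5.5661) = 0.562

Cronbach's alpha = 0.562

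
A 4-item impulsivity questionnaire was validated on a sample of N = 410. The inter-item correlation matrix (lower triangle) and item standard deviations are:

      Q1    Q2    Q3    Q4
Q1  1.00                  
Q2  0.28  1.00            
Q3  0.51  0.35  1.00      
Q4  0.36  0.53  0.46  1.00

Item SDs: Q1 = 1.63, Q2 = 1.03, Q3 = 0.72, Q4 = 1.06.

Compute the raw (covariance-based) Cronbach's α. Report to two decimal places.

Σσ²ᵢ = 1.63² + 1.03² + 0.72² + 1.06² = 5.3598
Covariances σ_ij = r_ij · s_i · s_j:
  σ(Q1,Q2) = 0.28 × 1.63 × 1.03 = 0.4701
  σ(Q1,Q3) = 0.51 × 1.63 × 0.72 = 0.5985
  σ(Q1,Q4) = 0.36 × 1.63 × 1.06 = 0.6220
  σ(Q2,Q3) = 0.35 × 1.03 × 0.72 = 0.2596
  σ(Q2,Q4) = 0.53 × 1.03 × 1.06 = 0.5787
  σ(Q3,Q4) = 0.46 × 0.72 × 1.06 = 0.3511
σ²_T = Σσ²ᵢ + 2·Σσ_ij = 5.3598 + 2 × 2.8800 = 11.1198
α = (4/3)·(1 − 5.3598/11.1198) = 0.69

Cronbach's α = 0.69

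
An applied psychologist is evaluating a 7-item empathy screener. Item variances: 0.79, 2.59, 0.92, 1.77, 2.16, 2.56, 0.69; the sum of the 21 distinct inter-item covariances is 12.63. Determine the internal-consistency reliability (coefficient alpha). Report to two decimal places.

sum of item variances = 0.79 + 2.59 + 0.92 + 1.77 + 2.16 + 2.56 + 0.69 = 11.48
Sum of distinct covariances = 12.63
Var(T) = sum of item variances + 2·Σcov = 11.48 + 2 × 12.63 = 36.74
α = (7/6)·(1 − 11.48/36.74) = 0.80

coefficient alpha = 0.80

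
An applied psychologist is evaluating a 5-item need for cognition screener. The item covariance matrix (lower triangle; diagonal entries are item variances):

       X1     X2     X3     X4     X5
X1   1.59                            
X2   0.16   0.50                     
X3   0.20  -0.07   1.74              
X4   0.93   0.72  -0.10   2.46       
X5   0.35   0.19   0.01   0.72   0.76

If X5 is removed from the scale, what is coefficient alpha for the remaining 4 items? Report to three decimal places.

α = 0.492

Remaining items: X1, X2, X3, X4 (k = 4).
ΣVar(i) = 1.59 + 0.50 + 1.74 + 2.46 = 6.29
σ²_total = 6.29 + 2 × 1.84 = 9.97
α (item deleted) = (4/3)·(1 − 6.29/9.97) = 0.492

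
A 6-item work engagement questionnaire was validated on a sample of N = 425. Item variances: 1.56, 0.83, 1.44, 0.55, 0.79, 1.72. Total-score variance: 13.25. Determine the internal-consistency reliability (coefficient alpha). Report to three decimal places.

ΣVar(i) = 1.56 + 0.83 + 1.44 + 0.55 + 0.79 + 1.72 = 6.89
α = (k/(k−1))·(1 − ΣVar(i)/σ²_total) = (6/5)·(1 − 6.89/13.25) = 0.576

α = 0.576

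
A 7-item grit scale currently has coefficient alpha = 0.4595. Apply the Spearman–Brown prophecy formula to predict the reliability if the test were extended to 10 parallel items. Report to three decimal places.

Length factor m = 10/7 = 1.4286
α' = m·α / (1 + (m−1)·α)
   = 10/7 × 0.4595 / (1 + (10/7 − 1) × 0.4595)
   = 0.6564 / 1.1969 = 0.548

predicted reliability = 0.548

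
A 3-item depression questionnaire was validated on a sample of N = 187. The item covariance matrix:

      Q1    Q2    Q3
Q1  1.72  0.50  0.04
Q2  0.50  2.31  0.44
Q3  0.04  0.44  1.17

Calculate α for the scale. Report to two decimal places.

ΣVar(i) = 1.72 + 2.31 + 1.17 = 5.20
Sum of the distinct covariances = 0.98
Var(T) = 5.20 + 2 × 0.98 = 7.16
α = (k/(k−1))·(1 − ΣVar(i)/Var(T)) = (3/2)·(1 − 5.20/7.16) = 0.41

α = 0.41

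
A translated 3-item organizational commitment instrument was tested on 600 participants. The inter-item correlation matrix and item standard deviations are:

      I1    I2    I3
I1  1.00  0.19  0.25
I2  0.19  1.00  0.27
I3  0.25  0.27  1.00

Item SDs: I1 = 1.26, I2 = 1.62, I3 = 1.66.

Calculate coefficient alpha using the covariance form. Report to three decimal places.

Σσ²ᵢ = 1.26² + 1.62² + 1.66² = 6.9676
Covariances σ_ij = r_ij · s_i · s_j:
  σ(I1,I2) = 0.19 × 1.26 × 1.62 = 0.3878
  σ(I1,I3) = 0.25 × 1.26 × 1.66 = 0.5229
  σ(I2,I3) = 0.27 × 1.62 × 1.66 = 0.7261
σ²_T = Σσ²ᵢ + 2·Σσ_ij = 6.9676 + 2 × 1.6368 = 10.2412
α = (3/2)·(1 − 6.9676/10.2412) = 0.479

α = 0.479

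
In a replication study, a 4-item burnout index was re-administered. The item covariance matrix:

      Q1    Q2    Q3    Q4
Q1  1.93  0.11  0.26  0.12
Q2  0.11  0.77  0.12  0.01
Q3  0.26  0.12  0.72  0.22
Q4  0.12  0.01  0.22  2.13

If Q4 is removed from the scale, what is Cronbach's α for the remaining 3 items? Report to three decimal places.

Remaining items: Q1, Q2, Q3 (k = 3).
ΣVar(i) = 1.93 + 0.77 + 0.72 = 3.42
total variance = 3.42 + 2 × 0.49 = 4.40
α (item deleted) = (3/2)·(1 − 3.42/4.40) = 0.334

Cronbach's α = 0.334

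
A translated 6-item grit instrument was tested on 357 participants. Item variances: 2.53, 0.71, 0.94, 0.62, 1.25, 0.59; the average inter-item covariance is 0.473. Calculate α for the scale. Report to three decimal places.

sum of item variances = 2.53 + 0.71 + 0.94 + 0.62 + 1.25 + 0.59 = 6.64
Sum of the 15 distinct covariances = 15 × 0.473 = 7.095
σ²_T = sum of item variances + 2·Σcov = 6.64 + 2 × 7.095 = 20.830
α = (6/5)·(1 − 6.64/20.830) = 0.817

α = 0.817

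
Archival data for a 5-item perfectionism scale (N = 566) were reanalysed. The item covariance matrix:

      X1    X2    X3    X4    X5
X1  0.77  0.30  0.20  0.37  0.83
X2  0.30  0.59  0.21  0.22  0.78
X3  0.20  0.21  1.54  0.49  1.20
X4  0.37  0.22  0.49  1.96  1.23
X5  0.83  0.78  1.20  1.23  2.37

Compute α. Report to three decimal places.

α = 0.772

sum of item variances = 0.77 + 0.59 + 1.54 + 1.96 + 2.37 = 7.23
Sum of the distinct covariances = 5.83
σ²_T = 7.23 + 2 × 5.83 = 18.89
α = (k/(k−1))·(1 − sum of item variances/σ²_T) = (5/4)·(1 − 7.23/18.89) = 0.772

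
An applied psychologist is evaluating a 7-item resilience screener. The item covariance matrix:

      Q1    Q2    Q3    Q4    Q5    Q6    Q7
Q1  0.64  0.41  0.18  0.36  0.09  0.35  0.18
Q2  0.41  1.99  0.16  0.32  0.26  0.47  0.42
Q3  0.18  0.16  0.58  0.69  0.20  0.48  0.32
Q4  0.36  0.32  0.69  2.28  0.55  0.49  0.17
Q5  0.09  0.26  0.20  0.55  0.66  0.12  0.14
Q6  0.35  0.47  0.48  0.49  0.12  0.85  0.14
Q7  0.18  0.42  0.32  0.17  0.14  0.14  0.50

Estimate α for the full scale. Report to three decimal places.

α = 0.740

Σσᵢ² = 0.64 + 1.99 + 0.58 + 2.28 + 0.66 + 0.85 + 0.50 = 7.50
Sum of the distinct covariances = 6.50
σ²_total = 7.50 + 2 × 6.50 = 20.50
α = (k/(k−1))·(1 − Σσᵢ²/σ²_total) = (7/6)·(1 − 7.50/20.50) = 0.740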